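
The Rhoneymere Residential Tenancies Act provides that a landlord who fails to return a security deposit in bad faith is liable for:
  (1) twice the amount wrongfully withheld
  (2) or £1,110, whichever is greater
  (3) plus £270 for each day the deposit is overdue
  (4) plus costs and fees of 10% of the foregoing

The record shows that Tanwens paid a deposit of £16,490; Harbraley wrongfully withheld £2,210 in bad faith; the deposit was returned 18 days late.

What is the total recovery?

£10,208

Doubled: 2 × £2,210 = £4,420
Minimum £1,110: £4,420 meets the minimum, no increase.
Late-return penalty: 18 × £270 = £4,860
Damages plus late penalty: £4,420 + £4,860 = £9,280
Costs and fees: 10% of £9,280 = £928
Total recovery: £9,280 + £928 = £10,208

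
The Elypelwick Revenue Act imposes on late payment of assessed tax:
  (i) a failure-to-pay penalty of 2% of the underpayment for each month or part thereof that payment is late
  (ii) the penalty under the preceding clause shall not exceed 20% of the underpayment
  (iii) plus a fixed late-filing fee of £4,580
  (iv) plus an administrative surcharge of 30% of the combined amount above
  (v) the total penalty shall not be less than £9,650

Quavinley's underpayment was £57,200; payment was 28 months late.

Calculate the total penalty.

Accrued rate: 2% × 28 = 56%, capped at 20% → 20%
Failure-to-pay penalty: 20% of £57,200 = £11,440
Penalty before surcharge: £11,440 + £4,580 = £16,020
Administrative surcharge: 30% of £16,020 = £4,806
Total penalty: £16,020 + £4,806 = £20,826
Minimum £9,650: £20,826 meets the minimum, no increase.

Penalty: £20,826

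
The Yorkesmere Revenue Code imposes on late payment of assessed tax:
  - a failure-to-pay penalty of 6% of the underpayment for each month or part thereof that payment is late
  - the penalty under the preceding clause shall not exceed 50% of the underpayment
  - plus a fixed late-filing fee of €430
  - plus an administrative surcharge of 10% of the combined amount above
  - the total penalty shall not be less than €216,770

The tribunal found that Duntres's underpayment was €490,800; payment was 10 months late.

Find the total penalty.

Accrued rate: 6% × 10 = 60%, capped at 50% → 50%
Failure-to-pay penalty: 50% of €490,800 = €245,400
Penalty before surcharge: €245,400 + €430 = €245,830
Administrative surcharge: 10% of €245,830 = €24,583
Total penalty: €245,830 + €24,583 = €270,413
Minimum €216,770: €270,413 meets the minimum, no increase.

€270,413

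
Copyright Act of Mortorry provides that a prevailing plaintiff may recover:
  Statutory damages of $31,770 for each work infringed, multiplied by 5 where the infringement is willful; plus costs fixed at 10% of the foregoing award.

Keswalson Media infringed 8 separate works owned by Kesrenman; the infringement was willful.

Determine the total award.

Statutory damages: 8 × $31,770 = $254,160
Multiplied by 5: 5 × $254,160 = $1,270,800
Costs: 10% of $1,270,800 = $127,080
Award plus costs: $1,270,800 + $127,080 = $1,397,880

$1,397,880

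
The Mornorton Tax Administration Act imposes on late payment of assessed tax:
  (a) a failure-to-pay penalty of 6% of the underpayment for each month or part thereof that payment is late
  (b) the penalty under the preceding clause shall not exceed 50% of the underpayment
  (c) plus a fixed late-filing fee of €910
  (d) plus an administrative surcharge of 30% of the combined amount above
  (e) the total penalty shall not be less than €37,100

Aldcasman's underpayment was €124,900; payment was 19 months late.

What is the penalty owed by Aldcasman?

Accrued rate: 6% × 19 = 114%, capped at 50% → 50%
Failure-to-pay penalty: 50% of €124,900 = €62,450
Penalty before surcharge: €62,450 + €910 = €63,360
Administrative surcharge: 30% of €63,360 = €19,008
Total penalty: €63,360 + €19,008 = €82,368
Minimum €37,100: €82,368 meets the minimum, no increase.

€82,368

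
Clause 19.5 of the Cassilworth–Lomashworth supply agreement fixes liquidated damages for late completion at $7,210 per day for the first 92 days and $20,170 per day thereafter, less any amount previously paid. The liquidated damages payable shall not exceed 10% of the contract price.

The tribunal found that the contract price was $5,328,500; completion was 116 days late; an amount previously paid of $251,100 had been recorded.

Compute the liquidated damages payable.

$532,850

First 92 days: 92 × $7,210 = $663,320
Remaining days: (116 − 92) × $20,170 = $484,080
Accrued per-day damages: $663,320 + $484,080 = $1,147,400
Less amount previously paid: $1,147,400 − $251,100 = $896,300
Cap: 10% of $5,328,500 = $532,850
Cap at $532,850: $896,300 exceeds the cap → $532,850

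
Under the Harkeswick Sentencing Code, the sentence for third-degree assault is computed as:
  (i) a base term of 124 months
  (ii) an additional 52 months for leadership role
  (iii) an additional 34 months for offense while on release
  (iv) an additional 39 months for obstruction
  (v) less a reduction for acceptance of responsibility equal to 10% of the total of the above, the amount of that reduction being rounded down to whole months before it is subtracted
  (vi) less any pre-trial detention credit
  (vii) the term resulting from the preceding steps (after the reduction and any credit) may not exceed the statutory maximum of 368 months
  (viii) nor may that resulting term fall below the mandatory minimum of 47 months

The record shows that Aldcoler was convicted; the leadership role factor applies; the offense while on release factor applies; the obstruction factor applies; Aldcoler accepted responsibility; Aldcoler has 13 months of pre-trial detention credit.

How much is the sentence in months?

212 months

Leadership role enhancement: +52 months
Offense while on release enhancement: +34 months
Obstruction enhancement: +39 months
Adjusted term: 124 months + 52 months + 34 months + 39 months = 249 months
Acceptance of responsibility reduction: 10% of 249 months = 24 months (rounded down)
After reduction: 249 − 24 = 225 months
Less pre-trial detention credit: 225 months − 13 months = 212 months
Cap at 368 months: 212 months is within the cap, no reduction.
Minimum 47 months: 212 months meets the minimum, no increase.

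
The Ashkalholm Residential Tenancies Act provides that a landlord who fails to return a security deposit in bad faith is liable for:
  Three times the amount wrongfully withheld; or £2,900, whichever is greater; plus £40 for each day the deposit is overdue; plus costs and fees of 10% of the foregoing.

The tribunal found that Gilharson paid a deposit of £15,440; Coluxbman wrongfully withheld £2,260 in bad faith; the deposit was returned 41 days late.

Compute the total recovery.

£9,262

Trebled: 3 × £2,260 = £6,780
Minimum £2,900: £6,780 meets the minimum, no increase.
Late-return penalty: 41 × £40 = £1,640
Damages plus late penalty: £6,780 + £1,640 = £8,420
Costs and fees: 10% of £8,420 = £842
Total recovery: £8,420 + £842 = £9,262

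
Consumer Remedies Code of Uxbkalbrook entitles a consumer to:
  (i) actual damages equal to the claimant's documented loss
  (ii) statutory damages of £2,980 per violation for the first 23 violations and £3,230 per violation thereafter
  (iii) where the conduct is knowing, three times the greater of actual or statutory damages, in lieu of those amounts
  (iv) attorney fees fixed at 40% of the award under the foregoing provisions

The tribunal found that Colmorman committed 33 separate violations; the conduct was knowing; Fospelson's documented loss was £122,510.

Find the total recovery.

First 23 violations: 23 × £2,980 = £68,540
Remaining violations: (33 − 23) × £3,230 = £32,300
Statutory damages: £68,540 + £32,300 = £100,840
Greater of actual damages (£122,510) or statutory damages (£100,840): £122,510
Trebled: 3 × £122,510 = £367,530
Attorney fees: 40% of £367,530 = £147,012
Total recovery: £367,530 + £147,012 = £514,542

£514,542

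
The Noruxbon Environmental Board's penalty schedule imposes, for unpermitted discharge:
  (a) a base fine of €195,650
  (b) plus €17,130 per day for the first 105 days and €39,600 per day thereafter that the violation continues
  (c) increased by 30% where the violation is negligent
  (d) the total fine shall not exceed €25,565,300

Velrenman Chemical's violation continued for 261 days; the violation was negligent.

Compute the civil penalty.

First 105 days: 105 × €17,130 = €1,798,650
Remaining days: (261 − 105) × €39,600 = €6,177,600
Per-day component: €1,798,650 + €6,177,600 = €7,976,250
Base plus per-day: €195,650 + €7,976,250 = €8,171,900
Enhancement: 30% of €8,171,900 = €2,451,570
Enhanced fine: €8,171,900 + €2,451,570 = €10,623,470
Cap at €25,565,300: €10,623,470 is within the cap, no reduction.

Civil penalty: €10,623,470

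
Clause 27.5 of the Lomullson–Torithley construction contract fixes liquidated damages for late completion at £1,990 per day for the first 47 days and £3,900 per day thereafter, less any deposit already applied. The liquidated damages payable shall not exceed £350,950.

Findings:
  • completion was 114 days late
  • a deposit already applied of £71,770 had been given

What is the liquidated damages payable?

First 47 days: 47 × £1,990 = £93,530
Remaining days: (114 − 47) × £3,900 = £261,300
Accrued per-day damages: £93,530 + £261,300 = £354,830
Less deposit already applied: £354,830 − £71,770 = £283,060
Cap at £350,950: £283,060 is within the cap, no reduction.

Liquidated damages: £283,060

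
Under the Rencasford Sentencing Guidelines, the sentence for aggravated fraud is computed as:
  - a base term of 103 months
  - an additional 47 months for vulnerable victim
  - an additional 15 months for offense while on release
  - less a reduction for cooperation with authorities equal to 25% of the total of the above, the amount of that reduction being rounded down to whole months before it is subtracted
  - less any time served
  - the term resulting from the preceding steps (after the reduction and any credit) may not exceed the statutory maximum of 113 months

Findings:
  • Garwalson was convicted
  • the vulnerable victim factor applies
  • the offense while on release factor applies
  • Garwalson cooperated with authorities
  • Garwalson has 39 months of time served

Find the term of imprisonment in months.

Vulnerable victim enhancement: +47 months
Offense while on release enhancement: +15 months
Adjusted term: 103 months + 47 months + 15 months = 165 months
Cooperation with authorities reduction: 25% of 165 months = 41 months (rounded down)
After reduction: 165 − 41 = 124 months
Less time served: 124 months − 39 months = 85 months
Cap at 113 months: 85 months is within the cap, no reduction.

85 months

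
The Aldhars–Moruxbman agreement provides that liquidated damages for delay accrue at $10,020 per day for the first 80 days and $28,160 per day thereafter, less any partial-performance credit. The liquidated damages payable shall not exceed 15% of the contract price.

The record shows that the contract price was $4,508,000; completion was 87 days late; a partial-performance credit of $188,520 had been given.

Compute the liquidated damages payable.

$676,200

First 80 days: 80 × $10,020 = $801,600
Remaining days: (87 − 80) × $28,160 = $197,120
Accrued per-day damages: $801,600 + $197,120 = $998,720
Less partial-performance credit: $998,720 − $188,520 = $810,200
Cap: 15% of $4,508,000 = $676,200
Cap at $676,200: $810,200 exceeds the cap → $676,200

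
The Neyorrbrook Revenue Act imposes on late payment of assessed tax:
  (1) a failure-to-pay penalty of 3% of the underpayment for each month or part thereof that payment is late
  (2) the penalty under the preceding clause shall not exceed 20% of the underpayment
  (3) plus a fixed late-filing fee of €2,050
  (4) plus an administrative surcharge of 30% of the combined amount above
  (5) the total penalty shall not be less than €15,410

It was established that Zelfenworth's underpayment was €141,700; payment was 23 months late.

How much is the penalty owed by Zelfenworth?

Accrued rate: 3% × 23 = 69%, capped at 20% → 20%
Failure-to-pay penalty: 20% of €141,700 = €28,340
Penalty before surcharge: €28,340 + €2,050 = €30,390
Administrative surcharge: 30% of €30,390 = €9,117
Total penalty: €30,390 + €9,117 = €39,507
Minimum €15,410: €39,507 meets the minimum, no increase.

€39,507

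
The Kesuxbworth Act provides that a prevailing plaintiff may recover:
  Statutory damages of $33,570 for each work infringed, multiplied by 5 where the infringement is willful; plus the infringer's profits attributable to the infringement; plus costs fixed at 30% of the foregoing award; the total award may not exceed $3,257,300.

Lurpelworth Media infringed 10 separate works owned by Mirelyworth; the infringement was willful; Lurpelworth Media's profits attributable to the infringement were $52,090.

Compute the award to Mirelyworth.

Statutory damages: 10 × $33,570 = $335,700
Multiplied by 5: 5 × $335,700 = $1,678,500
Combined award: $1,678,500 + $52,090 = $1,730,590
Costs: 30% of $1,730,590 = $519,177
Award plus costs: $1,730,590 + $519,177 = $2,249,767
Cap at $3,257,300: $2,249,767 is within the cap, no reduction.

$2,249,767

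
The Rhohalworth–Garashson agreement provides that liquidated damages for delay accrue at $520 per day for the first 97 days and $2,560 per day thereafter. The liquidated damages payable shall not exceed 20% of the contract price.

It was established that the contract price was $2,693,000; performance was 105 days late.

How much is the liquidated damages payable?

First 97 days: 97 × $520 = $50,440
Remaining days: (105 − 97) × $2,560 = $20,480
Accrued per-day damages: $50,440 + $20,480 = $70,920
Cap: 20% of $2,693,000 = $538,600
Cap at $538,600: $70,920 is within the cap, no reduction.

$70,920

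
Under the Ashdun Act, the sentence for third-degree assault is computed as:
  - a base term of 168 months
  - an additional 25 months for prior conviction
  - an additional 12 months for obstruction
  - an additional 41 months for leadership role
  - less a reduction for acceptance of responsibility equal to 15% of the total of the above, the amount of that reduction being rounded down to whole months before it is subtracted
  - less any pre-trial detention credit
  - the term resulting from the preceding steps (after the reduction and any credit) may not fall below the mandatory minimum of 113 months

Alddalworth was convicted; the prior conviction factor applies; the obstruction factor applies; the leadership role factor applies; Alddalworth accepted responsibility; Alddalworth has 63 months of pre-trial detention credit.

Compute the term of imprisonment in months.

Prior conviction enhancement: +25 months
Obstruction enhancement: +12 months
Leadership role enhancement: +41 months
Adjusted term: 168 months + 25 months + 12 months + 41 months = 246 months
Acceptance of responsibility reduction: 15% of 246 months = 36 months (rounded down)
After reduction: 246 − 36 = 210 months
Less pre-trial detention credit: 210 months − 63 months = 147 months
Minimum 113 months: 147 months meets the minimum, no increase.

147 months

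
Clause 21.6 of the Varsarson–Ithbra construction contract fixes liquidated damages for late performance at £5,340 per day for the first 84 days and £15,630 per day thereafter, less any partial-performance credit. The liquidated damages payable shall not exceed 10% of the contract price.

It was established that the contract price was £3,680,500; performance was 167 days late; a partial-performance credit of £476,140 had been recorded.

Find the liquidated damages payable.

First 84 days: 84 × £5,340 = £448,560
Remaining days: (167 − 84) × £15,630 = £1,297,290
Accrued per-day damages: £448,560 + £1,297,290 = £1,745,850
Less partial-performance credit: £1,745,850 − £476,140 = £1,269,710
Cap: 10% of £3,680,500 = £368,050
Cap at £368,050: £1,269,710 exceeds the cap → £368,050

Liquidated damages: £368,050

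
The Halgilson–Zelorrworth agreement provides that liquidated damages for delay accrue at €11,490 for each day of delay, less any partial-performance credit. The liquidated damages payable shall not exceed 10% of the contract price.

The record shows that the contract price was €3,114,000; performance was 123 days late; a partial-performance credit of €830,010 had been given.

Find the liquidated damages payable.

Per-day damages: 123 × €11,490 = €1,413,270
Less partial-performance credit: €1,413,270 − €830,010 = €583,260
Cap: 10% of €3,114,000 = €311,400
Cap at €311,400: €583,260 exceeds the cap → €311,400

€311,400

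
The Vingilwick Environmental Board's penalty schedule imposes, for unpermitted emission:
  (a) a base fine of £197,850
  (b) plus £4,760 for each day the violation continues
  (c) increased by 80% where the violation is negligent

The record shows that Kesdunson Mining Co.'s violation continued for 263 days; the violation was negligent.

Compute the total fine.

Civil penalty: £2,609,514

Per-day component: 263 × £4,760 = £1,251,880
Base plus per-day: £197,850 + £1,251,880 = £1,449,730
Enhancement: 80% of £1,449,730 = £1,159,784
Enhanced fine: £1,449,730 + £1,159,784 = £2,609,514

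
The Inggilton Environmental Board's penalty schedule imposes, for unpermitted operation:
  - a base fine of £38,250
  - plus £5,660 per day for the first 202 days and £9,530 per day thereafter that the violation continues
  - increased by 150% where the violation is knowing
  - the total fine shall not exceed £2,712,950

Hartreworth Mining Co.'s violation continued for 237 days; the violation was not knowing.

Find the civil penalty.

£1,515,120

First 202 days: 202 × £5,660 = £1,143,320
Remaining days: (237 − 202) × £9,530 = £333,550
Per-day component: £1,143,320 + £333,550 = £1,476,870
Base plus per-day: £38,250 + £1,476,870 = £1,515,120
The violation was not knowing: no 150% increase.
Cap at £2,712,950: £1,515,120 is within the cap, no reduction.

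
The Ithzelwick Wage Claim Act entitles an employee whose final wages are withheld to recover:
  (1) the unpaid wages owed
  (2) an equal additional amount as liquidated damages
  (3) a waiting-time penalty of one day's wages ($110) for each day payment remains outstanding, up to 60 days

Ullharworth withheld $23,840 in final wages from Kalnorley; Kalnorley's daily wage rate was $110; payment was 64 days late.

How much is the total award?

Total award: $54,280

Liquidated damages (equal amount): $23,840
Penalty days: min(64, 60) = 60
Waiting-time penalty: 60 × $110 = $6,600
Total award: $23,840 + $23,840 + $6,600 = $54,280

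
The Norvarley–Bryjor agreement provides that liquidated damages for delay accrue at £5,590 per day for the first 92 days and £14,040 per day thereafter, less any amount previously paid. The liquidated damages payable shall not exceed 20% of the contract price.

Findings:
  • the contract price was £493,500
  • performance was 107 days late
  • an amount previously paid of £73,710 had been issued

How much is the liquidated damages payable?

First 92 days: 92 × £5,590 = £514,280
Remaining days: (107 − 92) × £14,040 = £210,600
Accrued per-day damages: £514,280 + £210,600 = £724,880
Less amount previously paid: £724,880 − £73,710 = £651,170
Cap: 20% of £493,500 = £98,700
Cap at £98,700: £651,170 exceeds the cap → £98,700

£98,700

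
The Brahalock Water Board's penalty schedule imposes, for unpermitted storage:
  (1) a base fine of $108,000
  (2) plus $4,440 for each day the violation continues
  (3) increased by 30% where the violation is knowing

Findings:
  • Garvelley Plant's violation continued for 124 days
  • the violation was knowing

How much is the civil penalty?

Per-day component: 124 × $4,440 = $550,560
Base plus per-day: $108,000 + $550,560 = $658,560
Enhancement: 30% of $658,560 = $197,568
Enhanced fine: $658,560 + $197,568 = $856,128

Civil penalty: $856,128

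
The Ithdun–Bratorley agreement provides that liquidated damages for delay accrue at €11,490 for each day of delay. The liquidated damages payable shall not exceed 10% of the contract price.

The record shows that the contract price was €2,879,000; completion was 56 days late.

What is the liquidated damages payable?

Liquidated damages: €287,900

Per-day damages: 56 × €11,490 = €643,440
Cap: 10% of €2,879,000 = €287,900
Cap at €287,900: €643,440 exceeds the cap → €287,900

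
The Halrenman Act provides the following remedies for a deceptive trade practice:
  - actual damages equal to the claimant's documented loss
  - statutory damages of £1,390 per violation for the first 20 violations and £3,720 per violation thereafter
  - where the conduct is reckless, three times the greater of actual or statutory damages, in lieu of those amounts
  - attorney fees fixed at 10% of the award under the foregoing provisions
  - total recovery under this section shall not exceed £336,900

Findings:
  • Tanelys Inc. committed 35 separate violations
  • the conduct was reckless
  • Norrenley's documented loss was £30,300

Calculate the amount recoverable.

£275,880

First 20 violations: 20 × £1,390 = £27,800
Remaining violations: (35 − 20) × £3,720 = £55,800
Statutory damages: £27,800 + £55,800 = £83,600
Greater of actual damages (£30,300) or statutory damages (£83,600): £83,600
Trebled: 3 × £83,600 = £250,800
Attorney fees: 10% of £250,800 = £25,080
Total before cap: £250,800 + £25,080 = £275,880
Cap at £336,900: £275,880 is within the cap, no reduction.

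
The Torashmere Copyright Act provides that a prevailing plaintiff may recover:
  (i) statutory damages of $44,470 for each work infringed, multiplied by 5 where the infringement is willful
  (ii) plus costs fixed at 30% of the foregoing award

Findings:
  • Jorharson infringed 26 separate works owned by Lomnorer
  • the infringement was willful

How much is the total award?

$7,515,430

Statutory damages: 26 × $44,470 = $1,156,220
Multiplied by 5: 5 × $1,156,220 = $5,781,100
Costs: 30% of $5,781,100 = $1,734,330
Award plus costs: $5,781,100 + $1,734,330 = $7,515,430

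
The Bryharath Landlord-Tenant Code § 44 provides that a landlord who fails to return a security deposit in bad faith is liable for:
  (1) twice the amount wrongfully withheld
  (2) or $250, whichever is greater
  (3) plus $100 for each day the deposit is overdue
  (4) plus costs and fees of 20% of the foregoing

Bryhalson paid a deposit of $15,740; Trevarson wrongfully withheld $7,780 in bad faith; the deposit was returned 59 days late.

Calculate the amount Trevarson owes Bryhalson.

Doubled: 2 × $7,780 = $15,560
Minimum $250: $15,560 meets the minimum, no increase.
Late-return penalty: 59 × $100 = $5,900
Damages plus late penalty: $15,560 + $5,900 = $21,460
Costs and fees: 20% of $21,460 = $4,292
Total recovery: $21,460 + $4,292 = $25,752

$25,752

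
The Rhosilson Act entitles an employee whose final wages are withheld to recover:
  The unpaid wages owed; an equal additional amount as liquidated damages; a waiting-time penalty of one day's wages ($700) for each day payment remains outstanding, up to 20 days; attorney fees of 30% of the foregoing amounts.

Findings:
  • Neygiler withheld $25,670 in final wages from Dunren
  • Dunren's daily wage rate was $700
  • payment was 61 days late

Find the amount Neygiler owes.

Liquidated damages (equal amount): $25,670
Penalty days: min(61, 20) = 20
Waiting-time penalty: 20 × $700 = $14,000
Subtotal: $25,670 + $25,670 + $14,000 = $65,340
Attorney fees: 30% of $65,340 = $19,602
Total award: $65,340 + $19,602 = $84,942

$84,942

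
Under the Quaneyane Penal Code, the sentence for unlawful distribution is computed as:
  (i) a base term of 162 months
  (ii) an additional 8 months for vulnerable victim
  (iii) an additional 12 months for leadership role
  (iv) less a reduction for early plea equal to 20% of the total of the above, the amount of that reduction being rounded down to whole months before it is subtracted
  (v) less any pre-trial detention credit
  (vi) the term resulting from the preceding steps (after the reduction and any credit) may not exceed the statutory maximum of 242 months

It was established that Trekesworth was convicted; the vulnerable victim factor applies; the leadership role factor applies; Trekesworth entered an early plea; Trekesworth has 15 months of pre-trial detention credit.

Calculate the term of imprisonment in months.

Sentence: 131 months

Vulnerable victim enhancement: +8 months
Leadership role enhancement: +12 months
Adjusted term: 162 months + 8 months + 12 months = 182 months
Early plea reduction: 20% of 182 months = 36 months (rounded down)
After reduction: 182 − 36 = 146 months
Less pre-trial detention credit: 146 months − 15 months = 131 months
Cap at 242 months: 131 months is within the cap, no reduction.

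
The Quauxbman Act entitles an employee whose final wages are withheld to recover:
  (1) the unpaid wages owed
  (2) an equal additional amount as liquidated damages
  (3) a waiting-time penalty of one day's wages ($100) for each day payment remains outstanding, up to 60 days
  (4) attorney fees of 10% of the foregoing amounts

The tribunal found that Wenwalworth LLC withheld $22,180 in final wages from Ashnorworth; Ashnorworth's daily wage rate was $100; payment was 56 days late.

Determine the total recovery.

$54,956

Liquidated damages (equal amount): $22,180
Penalty days: min(56, 60) = 56
Waiting-time penalty: 56 × $100 = $5,600
Subtotal: $22,180 + $22,180 + $5,600 = $49,960
Attorney fees: 10% of $49,960 = $4,996
Total award: $49,960 + $4,996 = $54,956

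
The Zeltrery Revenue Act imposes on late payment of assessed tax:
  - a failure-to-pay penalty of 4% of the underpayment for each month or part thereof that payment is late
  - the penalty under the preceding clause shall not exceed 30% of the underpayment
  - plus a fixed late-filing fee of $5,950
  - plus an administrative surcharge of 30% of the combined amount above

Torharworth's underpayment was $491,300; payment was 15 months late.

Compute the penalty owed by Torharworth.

Accrued rate: 4% × 15 = 60%, capped at 30% → 30%
Failure-to-pay penalty: 30% of $491,300 = $147,390
Penalty before surcharge: $147,390 + $5,950 = $153,340
Administrative surcharge: 30% of $153,340 = $46,002
Total penalty: $153,340 + $46,002 = $199,342

$199,342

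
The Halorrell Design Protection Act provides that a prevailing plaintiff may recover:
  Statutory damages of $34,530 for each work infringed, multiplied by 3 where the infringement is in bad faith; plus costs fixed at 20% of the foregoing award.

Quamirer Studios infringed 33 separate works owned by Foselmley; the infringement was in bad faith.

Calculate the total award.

$4,102,164

Statutory damages: 33 × $34,530 = $1,139,490
Trebled: 3 × $1,139,490 = $3,418,470
Costs: 20% of $3,418,470 = $683,694
Award plus costs: $3,418,470 + $683,694 = $4,102,164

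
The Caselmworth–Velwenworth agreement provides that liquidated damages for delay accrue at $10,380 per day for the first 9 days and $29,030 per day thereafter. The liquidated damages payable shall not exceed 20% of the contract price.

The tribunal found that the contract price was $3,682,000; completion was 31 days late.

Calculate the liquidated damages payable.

Liquidated damages: $732,080

First 9 days: 9 × $10,380 = $93,420
Remaining days: (31 − 9) × $29,030 = $638,660
Accrued per-day damages: $93,420 + $638,660 = $732,080
Cap: 20% of $3,682,000 = $736,400
Cap at $736,400: $732,080 is within the cap, no reduction.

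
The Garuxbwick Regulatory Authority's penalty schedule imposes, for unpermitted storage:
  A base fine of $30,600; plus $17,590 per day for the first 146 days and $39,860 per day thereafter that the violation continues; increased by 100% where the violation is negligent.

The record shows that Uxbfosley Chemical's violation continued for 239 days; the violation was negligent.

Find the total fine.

$12,611,440

First 146 days: 146 × $17,590 = $2,568,140
Remaining days: (239 − 146) × $39,860 = $3,706,980
Per-day component: $2,568,140 + $3,706,980 = $6,275,120
Base plus per-day: $30,600 + $6,275,120 = $6,305,720
Enhancement: 100% of $6,305,720 = $6,305,720
Enhanced fine: $6,305,720 + $6,305,720 = $12,611,440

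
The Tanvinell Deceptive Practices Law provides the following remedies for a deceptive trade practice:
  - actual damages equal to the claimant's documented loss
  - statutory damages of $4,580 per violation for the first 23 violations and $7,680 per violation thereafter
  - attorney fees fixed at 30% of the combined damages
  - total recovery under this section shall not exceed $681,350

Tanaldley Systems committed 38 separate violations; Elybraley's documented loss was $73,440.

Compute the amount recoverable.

First 23 violations: 23 × $4,580 = $105,340
Remaining violations: (38 − 23) × $7,680 = $115,200
Statutory damages: $105,340 + $115,200 = $220,540
Combined damages: $73,440 + $220,540 = $293,980
Attorney fees: 30% of $293,980 = $88,194
Total before cap: $293,980 + $88,194 = $382,174
Cap at $681,350: $382,174 is within the cap, no reduction.

Total recovery: $382,174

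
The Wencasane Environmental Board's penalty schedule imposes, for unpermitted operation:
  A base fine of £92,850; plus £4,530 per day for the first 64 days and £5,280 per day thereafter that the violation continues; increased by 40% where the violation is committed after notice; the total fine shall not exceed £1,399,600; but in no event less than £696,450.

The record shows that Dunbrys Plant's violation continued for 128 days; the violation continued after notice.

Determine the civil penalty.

£1,008,966

First 64 days: 64 × £4,530 = £289,920
Remaining days: (128 − 64) × £5,280 = £337,920
Per-day component: £289,920 + £337,920 = £627,840
Base plus per-day: £92,850 + £627,840 = £720,690
Enhancement: 40% of £720,690 = £288,276
Enhanced fine: £720,690 + £288,276 = £1,008,966
Cap at £1,399,600: £1,008,966 is within the cap, no reduction.
Minimum £696,450: £1,008,966 meets the minimum, no increase.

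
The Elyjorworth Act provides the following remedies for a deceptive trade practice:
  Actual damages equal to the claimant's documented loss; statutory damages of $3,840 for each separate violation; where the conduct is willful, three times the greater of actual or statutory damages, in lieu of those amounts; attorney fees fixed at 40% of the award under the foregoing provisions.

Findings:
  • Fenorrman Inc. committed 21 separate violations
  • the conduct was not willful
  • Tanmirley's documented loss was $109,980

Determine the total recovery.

Statutory damages: 21 × $3,840 = $80,640
Conduct not willful: the in-lieu enhancement does not apply.
Actual plus statutory damages: $109,980 + $80,640 = $190,620
Attorney fees: 40% of $190,620 = $76,248
Total recovery: $190,620 + $76,248 = $266,868

$266,868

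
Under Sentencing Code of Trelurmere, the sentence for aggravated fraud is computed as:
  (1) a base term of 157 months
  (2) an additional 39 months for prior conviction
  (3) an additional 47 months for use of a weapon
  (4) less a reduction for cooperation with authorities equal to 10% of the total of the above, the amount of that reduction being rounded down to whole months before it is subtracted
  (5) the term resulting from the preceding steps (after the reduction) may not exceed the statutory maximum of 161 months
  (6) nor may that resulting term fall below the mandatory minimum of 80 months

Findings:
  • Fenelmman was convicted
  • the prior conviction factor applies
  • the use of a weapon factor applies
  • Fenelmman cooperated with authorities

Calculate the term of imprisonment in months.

Prior conviction enhancement: +39 months
Use of a weapon enhancement: +47 months
Adjusted term: 157 months + 39 months + 47 months = 243 months
Cooperation with authorities reduction: 10% of 243 months = 24 months (rounded down)
After reduction: 243 − 24 = 219 months
Cap at 161 months: 219 months exceeds the cap → 161 months
Minimum 80 months: 161 months meets the minimum, no increase.

161 months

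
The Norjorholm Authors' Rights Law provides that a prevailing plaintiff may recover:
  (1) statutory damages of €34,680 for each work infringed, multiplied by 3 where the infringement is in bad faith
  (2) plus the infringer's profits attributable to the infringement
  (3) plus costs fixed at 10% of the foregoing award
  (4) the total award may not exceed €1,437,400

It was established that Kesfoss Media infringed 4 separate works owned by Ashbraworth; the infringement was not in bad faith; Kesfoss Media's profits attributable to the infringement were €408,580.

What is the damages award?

Statutory damages: 4 × €34,680 = €138,720
Infringement not in bad faith: no ×3 enhancement.
Combined award: €138,720 + €408,580 = €547,300
Costs: 10% of €547,300 = €54,730
Award plus costs: €547,300 + €54,730 = €602,030
Cap at €1,437,400: €602,030 is within the cap, no reduction.

€602,030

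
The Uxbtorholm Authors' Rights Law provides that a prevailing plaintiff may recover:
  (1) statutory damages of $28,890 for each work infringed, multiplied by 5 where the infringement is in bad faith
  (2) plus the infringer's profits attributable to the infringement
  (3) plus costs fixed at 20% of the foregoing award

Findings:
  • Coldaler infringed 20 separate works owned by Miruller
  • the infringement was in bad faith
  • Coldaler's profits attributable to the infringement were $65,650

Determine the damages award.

Statutory damages: 20 × $28,890 = $577,800
Multiplied by 5: 5 × $577,800 = $2,889,000
Combined award: $2,889,000 + $65,650 = $2,954,650
Costs: 20% of $2,954,650 = $590,930
Award plus costs: $2,954,650 + $590,930 = $3,545,580

$3,545,580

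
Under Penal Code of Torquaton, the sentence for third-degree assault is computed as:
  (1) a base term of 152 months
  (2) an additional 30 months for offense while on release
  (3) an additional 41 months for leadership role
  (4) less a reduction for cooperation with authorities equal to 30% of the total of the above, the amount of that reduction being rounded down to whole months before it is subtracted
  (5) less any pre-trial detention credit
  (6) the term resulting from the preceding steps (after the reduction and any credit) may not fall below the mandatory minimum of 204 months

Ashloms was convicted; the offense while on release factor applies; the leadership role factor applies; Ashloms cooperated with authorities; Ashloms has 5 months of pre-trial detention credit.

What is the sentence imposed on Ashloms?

204 months

Offense while on release enhancement: +30 months
Leadership role enhancement: +41 months
Adjusted term: 152 months + 30 months + 41 months = 223 months
Cooperation with authorities reduction: 30% of 223 months = 66 months (rounded down)
After reduction: 223 − 66 = 157 months
Less pre-trial detention credit: 157 months − 5 months = 152 months
Minimum 204 months: 152 months is below the minimum → 204 months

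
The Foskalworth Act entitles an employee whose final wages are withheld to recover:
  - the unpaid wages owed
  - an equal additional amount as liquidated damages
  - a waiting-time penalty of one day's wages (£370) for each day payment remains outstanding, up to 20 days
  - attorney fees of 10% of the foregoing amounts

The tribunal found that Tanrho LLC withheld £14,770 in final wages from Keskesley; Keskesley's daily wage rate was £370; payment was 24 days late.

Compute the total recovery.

Liquidated damages (equal amount): £14,770
Penalty days: min(24, 20) = 20
Waiting-time penalty: 20 × £370 = £7,400
Subtotal: £14,770 + £14,770 + £7,400 = £36,940
Attorney fees: 10% of £36,940 = £3,694
Total award: £36,940 + £3,694 = £40,634

£40,634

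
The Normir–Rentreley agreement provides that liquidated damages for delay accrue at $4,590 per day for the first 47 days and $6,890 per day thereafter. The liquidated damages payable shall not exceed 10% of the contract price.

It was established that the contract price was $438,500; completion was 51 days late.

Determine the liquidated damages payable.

First 47 days: 47 × $4,590 = $215,730
Remaining days: (51 − 47) × $6,890 = $27,560
Accrued per-day damages: $215,730 + $27,560 = $243,290
Cap: 10% of $438,500 = $43,850
Cap at $43,850: $243,290 exceeds the cap → $43,850

$43,850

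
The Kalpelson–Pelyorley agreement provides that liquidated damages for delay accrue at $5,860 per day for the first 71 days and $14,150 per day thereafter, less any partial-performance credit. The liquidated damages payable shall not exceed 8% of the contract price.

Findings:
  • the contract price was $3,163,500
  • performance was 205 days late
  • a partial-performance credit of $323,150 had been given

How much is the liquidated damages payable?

First 71 days: 71 × $5,860 = $416,060
Remaining days: (205 − 71) × $14,150 = $1,896,100
Accrued per-day damages: $416,060 + $1,896,100 = $2,312,160
Less partial-performance credit: $2,312,160 − $323,150 = $1,989,010
Cap: 8% of $3,163,500 = $253,080
Cap at $253,080: $1,989,010 exceeds the cap → $253,080

$253,080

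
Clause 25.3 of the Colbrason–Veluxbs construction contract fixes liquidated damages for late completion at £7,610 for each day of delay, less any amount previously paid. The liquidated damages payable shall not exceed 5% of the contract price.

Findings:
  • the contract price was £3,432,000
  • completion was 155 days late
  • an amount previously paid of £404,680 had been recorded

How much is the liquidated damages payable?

Per-day damages: 155 × £7,610 = £1,179,550
Less amount previously paid: £1,179,550 − £404,680 = £774,870
Cap: 5% of £3,432,000 = £171,600
Cap at £171,600: £774,870 exceeds the cap → £171,600

Liquidated damages: £171,600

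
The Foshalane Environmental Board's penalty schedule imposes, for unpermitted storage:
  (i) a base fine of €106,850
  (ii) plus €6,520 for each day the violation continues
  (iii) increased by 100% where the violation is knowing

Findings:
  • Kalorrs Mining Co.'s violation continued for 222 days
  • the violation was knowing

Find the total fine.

€3,108,580

Per-day component: 222 × €6,520 = €1,447,440
Base plus per-day: €106,850 + €1,447,440 = €1,554,290
Enhancement: 100% of €1,554,290 = €1,554,290
Enhanced fine: €1,554,290 + €1,554,290 = €3,108,580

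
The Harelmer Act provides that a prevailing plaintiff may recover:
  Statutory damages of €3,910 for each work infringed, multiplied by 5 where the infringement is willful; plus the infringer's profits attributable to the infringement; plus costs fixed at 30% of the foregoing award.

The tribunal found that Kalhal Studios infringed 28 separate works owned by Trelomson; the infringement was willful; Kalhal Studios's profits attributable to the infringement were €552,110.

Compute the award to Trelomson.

€1,429,363

Statutory damages: 28 × €3,910 = €109,480
Multiplied by 5: 5 × €109,480 = €547,400
Combined award: €547,400 + €552,110 = €1,099,510
Costs: 30% of €1,099,510 = €329,853
Award plus costs: €1,099,510 + €329,853 = €1,429,363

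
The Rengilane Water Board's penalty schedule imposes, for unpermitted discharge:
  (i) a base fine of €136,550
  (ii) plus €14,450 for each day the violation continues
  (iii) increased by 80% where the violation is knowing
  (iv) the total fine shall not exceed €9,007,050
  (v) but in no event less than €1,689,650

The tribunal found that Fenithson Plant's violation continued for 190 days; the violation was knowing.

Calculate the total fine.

€5,187,690

Per-day component: 190 × €14,450 = €2,745,500
Base plus per-day: €136,550 + €2,745,500 = €2,882,050
Enhancement: 80% of €2,882,050 = €2,305,640
Enhanced fine: €2,882,050 + €2,305,640 = €5,187,690
Cap at €9,007,050: €5,187,690 is within the cap, no reduction.
Minimum €1,689,650: €5,187,690 meets the minimum, no increase.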